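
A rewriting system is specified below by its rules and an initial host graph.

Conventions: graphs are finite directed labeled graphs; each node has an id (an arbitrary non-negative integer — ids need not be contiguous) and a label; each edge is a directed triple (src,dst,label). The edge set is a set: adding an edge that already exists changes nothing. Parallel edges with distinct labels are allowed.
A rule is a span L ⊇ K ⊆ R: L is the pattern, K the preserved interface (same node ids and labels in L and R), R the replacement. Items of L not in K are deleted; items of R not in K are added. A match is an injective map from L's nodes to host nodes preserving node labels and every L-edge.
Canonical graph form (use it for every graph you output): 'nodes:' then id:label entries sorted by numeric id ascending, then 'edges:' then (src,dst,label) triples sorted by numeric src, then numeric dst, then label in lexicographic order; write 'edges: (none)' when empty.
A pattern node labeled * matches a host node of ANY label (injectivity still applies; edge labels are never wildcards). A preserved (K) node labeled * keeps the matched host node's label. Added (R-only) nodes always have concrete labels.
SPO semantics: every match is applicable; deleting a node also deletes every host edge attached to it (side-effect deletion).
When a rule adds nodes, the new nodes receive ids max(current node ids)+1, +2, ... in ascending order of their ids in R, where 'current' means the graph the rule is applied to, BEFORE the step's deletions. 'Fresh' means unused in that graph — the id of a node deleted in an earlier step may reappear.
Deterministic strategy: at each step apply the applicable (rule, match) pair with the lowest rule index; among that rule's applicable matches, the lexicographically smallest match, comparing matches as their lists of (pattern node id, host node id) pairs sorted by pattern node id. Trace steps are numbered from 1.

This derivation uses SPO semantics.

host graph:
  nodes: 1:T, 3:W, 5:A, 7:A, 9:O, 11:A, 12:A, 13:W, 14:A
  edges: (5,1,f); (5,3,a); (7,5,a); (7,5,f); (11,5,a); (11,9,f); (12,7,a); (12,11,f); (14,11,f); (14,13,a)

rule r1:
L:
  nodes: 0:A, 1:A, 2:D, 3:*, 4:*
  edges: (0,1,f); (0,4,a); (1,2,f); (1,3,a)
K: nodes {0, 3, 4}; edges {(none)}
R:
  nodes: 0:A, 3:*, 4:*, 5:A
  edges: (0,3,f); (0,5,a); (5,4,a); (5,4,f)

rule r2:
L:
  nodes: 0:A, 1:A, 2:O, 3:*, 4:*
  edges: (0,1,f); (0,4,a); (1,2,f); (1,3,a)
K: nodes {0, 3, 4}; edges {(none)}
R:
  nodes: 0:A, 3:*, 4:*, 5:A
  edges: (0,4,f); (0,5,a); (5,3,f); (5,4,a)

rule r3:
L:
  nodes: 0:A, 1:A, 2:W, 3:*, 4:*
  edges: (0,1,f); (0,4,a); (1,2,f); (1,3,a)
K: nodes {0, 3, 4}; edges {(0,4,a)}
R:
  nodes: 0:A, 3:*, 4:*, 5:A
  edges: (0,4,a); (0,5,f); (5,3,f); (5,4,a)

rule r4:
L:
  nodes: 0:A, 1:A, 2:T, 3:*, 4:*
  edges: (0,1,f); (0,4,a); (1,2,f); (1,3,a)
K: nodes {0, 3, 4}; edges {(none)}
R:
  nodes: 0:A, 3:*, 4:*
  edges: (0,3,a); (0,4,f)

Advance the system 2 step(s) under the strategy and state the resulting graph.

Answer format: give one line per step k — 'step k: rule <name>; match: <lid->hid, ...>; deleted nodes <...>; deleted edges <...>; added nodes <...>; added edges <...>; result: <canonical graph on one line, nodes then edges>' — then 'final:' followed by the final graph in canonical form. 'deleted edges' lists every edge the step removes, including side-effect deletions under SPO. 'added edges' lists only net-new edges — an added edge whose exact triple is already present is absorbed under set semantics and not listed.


step 1: rule r2; match: 0->12, 1->11, 2->9, 3->5, 4->7; deleted nodes 9, 11; deleted edges (11,5,a); (11,9,f); (12,7,a); (12,11,f); (14,11,f); added nodes 15; added edges (12,7,f); (12,15,a); (15,5,f); (15,7,a); result: nodes: 1:T, 3:W, 5:A, 7:A, 12:A, 13:W, 14:A, 15:A edges: (5,1,f); (5,3,a); (7,5,a); (7,5,f); (12,7,f); (12,15,a); (14,13,a); (15,5,f); (15,7,a)
step 2: rule r4; match: 0->15, 1->5, 2->1, 3->3, 4->7; deleted nodes 1, 5; deleted edges (5,1,f); (5,3,a); (7,5,a); (7,5,f); (15,5,f); (15,7,a); added nodes (none); added edges (15,3,a); (15,7,f); result: nodes: 3:W, 7:A, 12:A, 13:W, 14:A, 15:A edges: (12,7,f); (12,15,a); (14,13,a); (15,3,a); (15,7,f)
final:
nodes: 3:W, 7:A, 12:A, 13:W, 14:A, 15:A
edges: (12,7,f); (12,15,a); (14,13,a); (15,3,a); (15,7,f)


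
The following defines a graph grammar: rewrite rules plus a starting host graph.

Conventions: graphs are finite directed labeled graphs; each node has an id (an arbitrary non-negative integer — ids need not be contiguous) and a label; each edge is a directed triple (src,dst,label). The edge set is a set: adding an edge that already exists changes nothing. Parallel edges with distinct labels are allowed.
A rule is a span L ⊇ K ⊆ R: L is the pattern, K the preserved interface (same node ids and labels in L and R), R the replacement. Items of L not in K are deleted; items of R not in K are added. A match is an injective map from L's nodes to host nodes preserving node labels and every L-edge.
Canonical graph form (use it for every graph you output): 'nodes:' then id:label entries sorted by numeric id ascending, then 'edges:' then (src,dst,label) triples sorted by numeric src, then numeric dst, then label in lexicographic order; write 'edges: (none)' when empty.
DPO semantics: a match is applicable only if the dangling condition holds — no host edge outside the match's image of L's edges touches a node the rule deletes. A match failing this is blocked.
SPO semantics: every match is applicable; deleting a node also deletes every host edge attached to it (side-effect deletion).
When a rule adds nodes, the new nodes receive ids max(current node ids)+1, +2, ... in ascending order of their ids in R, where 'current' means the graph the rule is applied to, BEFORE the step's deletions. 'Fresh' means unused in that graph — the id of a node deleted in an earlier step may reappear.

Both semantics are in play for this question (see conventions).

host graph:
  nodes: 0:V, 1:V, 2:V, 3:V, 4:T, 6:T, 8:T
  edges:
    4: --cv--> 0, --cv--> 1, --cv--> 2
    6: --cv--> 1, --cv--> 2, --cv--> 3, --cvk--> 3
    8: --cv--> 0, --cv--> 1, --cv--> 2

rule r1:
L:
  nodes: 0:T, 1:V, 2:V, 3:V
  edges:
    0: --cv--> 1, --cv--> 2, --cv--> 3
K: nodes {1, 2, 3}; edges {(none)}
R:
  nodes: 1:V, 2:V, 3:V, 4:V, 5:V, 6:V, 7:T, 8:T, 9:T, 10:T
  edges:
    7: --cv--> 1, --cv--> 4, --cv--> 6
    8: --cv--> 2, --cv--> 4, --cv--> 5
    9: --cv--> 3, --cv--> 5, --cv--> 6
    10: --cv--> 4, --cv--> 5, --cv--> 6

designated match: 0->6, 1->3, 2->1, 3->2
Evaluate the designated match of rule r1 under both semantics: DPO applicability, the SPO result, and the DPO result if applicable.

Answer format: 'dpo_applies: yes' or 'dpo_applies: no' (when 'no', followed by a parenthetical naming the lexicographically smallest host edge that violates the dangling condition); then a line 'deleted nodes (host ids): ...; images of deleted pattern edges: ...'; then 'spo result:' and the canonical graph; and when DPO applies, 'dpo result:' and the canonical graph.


dpo_applies: no
(the rule deletes node 6, which keeps host edge (6,3,cvk) outside the match image — the dangling condition fails, DPO blocks; SPO proceeds and side-deletes such edges)
deleted nodes (host ids): 6; images of deleted pattern edges: (6,1,cv); (6,2,cv); (6,3,cv)
spo result:
nodes: 0:V, 1:V, 2:V, 3:V, 4:T, 8:T, 9:V, 10:V, 11:V, 12:T, 13:T, 14:T, 15:T
edges: (4,0,cv); (4,1,cv); (4,2,cv); (8,0,cv); (8,1,cv); (8,2,cv); (12,3,cv); (12,9,cv); (12,11,cv); (13,1,cv); (13,9,cv); (13,10,cv); (14,2,cv); (14,10,cv); (14,11,cv); (15,9,cv); (15,10,cv); (15,11,cv)


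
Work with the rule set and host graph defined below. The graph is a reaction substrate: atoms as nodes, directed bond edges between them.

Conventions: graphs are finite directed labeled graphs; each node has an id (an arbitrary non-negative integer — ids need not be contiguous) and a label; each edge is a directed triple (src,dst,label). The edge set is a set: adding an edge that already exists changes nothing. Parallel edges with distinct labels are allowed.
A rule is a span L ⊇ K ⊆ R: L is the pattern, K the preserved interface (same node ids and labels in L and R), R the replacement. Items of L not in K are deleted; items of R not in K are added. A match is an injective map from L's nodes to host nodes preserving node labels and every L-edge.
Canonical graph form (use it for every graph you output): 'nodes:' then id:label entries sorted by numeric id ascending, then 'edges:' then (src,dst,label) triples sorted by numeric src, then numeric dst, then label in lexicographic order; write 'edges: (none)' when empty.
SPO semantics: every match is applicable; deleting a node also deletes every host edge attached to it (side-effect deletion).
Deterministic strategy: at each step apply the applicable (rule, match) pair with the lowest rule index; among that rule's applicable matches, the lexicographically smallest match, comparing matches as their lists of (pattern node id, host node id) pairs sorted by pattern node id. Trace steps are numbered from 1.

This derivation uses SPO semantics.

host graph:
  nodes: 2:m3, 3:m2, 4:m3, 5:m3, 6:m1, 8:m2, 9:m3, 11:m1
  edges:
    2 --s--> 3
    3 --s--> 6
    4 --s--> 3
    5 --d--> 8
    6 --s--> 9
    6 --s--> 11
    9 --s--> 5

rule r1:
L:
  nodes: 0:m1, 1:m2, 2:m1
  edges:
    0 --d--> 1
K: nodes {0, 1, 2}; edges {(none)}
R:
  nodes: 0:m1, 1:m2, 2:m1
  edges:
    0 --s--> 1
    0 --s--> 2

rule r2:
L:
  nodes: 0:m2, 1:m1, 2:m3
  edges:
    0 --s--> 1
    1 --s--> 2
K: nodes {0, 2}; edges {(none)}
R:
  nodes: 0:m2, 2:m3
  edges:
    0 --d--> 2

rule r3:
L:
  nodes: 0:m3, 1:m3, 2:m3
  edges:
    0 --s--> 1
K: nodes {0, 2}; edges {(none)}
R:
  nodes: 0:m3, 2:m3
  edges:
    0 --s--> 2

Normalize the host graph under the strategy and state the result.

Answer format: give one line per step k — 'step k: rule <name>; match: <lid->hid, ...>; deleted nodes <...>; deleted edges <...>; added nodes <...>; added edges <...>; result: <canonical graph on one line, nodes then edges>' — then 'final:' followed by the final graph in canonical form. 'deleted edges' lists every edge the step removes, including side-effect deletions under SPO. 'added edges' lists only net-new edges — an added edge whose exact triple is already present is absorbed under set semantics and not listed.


step 1: rule r2; match: 0->3, 1->6, 2->9; deleted nodes 6; deleted edges (3,6,s); (6,9,s); (6,11,s); added nodes (none); added edges (3,9,d); result: nodes: 2:m3, 3:m2, 4:m3, 5:m3, 8:m2, 9:m3, 11:m1 edges: (2,3,s); (3,9,d); (4,3,s); (5,8,d); (9,5,s)
step 2: rule r3; match: 0->9, 1->5, 2->2; deleted nodes 5; deleted edges (5,8,d); (9,5,s); added nodes (none); added edges (9,2,s); result: nodes: 2:m3, 3:m2, 4:m3, 8:m2, 9:m3, 11:m1 edges: (2,3,s); (3,9,d); (4,3,s); (9,2,s)
step 3: rule r3; match: 0->9, 1->2, 2->4; deleted nodes 2; deleted edges (2,3,s); (9,2,s); added nodes (none); added edges (9,4,s); result: nodes: 3:m2, 4:m3, 8:m2, 9:m3, 11:m1 edges: (3,9,d); (4,3,s); (9,4,s)
final:
nodes: 3:m2, 4:m3, 8:m2, 9:m3, 11:m1
edges: (3,9,d); (4,3,s); (9,4,s)


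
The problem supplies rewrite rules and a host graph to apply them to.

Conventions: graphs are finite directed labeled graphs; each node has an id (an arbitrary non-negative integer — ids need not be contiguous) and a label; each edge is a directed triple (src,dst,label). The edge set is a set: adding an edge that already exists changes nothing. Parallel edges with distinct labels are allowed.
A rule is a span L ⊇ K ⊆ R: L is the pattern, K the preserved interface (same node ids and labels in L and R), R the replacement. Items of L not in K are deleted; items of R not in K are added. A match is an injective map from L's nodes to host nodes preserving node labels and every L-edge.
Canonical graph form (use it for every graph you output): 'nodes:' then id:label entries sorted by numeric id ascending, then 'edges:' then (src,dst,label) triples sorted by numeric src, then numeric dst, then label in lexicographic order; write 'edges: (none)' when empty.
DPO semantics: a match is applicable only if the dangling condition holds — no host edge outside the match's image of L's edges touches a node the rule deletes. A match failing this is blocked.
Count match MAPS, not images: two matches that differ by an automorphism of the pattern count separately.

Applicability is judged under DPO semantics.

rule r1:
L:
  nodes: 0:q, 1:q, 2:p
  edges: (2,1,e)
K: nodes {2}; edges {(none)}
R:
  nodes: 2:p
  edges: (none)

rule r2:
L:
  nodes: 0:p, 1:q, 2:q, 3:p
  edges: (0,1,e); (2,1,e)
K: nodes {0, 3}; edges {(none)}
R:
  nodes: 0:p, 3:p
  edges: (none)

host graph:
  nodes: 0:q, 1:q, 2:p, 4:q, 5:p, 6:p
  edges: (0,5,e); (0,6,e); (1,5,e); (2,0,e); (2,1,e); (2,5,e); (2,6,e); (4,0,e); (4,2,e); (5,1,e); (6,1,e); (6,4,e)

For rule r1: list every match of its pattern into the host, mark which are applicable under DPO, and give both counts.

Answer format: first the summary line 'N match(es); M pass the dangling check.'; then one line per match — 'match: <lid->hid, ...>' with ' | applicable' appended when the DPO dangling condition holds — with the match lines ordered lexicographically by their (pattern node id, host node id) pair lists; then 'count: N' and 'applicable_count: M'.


10 match(es); 0 pass the dangling check.
match: 0->0, 1->1, 2->2
match: 0->0, 1->1, 2->5
match: 0->0, 1->1, 2->6
match: 0->0, 1->4, 2->6
match: 0->1, 1->0, 2->2
match: 0->1, 1->4, 2->6
match: 0->4, 1->0, 2->2
match: 0->4, 1->1, 2->2
match: 0->4, 1->1, 2->5
match: 0->4, 1->1, 2->6
count: 10
applicable_count: 0


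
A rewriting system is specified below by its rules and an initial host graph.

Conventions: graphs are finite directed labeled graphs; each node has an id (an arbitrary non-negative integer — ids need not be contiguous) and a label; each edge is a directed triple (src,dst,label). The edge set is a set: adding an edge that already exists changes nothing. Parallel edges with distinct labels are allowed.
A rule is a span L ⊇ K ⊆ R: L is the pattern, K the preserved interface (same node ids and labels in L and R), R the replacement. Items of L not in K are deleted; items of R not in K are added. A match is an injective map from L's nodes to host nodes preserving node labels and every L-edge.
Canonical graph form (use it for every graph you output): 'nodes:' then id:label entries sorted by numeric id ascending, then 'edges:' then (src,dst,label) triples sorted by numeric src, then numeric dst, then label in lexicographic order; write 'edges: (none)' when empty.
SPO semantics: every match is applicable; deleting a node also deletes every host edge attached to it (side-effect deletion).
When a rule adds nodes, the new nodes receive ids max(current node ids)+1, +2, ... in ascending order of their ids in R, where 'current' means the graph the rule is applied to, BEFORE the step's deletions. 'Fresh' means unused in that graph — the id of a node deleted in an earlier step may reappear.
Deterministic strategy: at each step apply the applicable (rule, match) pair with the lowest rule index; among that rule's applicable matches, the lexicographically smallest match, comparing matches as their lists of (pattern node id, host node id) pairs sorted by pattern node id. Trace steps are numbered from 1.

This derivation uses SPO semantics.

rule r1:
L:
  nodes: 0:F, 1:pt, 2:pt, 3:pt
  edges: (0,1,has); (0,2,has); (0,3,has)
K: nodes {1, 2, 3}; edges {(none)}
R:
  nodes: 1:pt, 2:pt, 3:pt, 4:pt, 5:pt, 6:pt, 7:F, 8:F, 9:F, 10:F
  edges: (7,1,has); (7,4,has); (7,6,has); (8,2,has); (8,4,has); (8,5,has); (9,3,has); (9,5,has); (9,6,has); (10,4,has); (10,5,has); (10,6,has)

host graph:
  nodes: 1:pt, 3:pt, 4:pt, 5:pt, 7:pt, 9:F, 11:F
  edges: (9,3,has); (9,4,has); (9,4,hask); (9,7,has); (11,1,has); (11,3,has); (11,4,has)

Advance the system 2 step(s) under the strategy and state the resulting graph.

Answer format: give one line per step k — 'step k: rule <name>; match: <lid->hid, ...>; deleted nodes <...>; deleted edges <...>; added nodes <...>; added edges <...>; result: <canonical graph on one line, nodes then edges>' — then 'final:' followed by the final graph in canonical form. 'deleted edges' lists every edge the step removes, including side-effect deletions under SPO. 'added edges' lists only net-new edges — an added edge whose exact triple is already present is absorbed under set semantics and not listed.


step 1: rule r1; match: 0->9, 1->3, 2->4, 3->7; deleted nodes 9; deleted edges (9,3,has); (9,4,has); (9,4,hask); (9,7,has); added nodes 12, 13, 14, 15, 16, 17, 18; added edges (15,3,has); (15,12,has); (15,14,has); (16,4,has); (16,12,has); (16,13,has); (17,7,has); (17,13,has); (17,14,has); (18,12,has); (18,13,has); (18,14,has); result: nodes: 1:pt, 3:pt, 4:pt, 5:pt, 7:pt, 11:F, 12:pt, 13:pt, 14:pt, 15:F, 16:F, 17:F, 18:F edges: (11,1,has); (11,3,has); (11,4,has); (15,3,has); (15,12,has); (15,14,has); (16,4,has); (16,12,has); (16,13,has); (17,7,has); (17,13,has); (17,14,has); (18,12,has); (18,13,has); (18,14,has)
step 2: rule r1; match: 0->11, 1->1, 2->3, 3->4; deleted nodes 11; deleted edges (11,1,has); (11,3,has); (11,4,has); added nodes 19, 20, 21, 22, 23, 24, 25; added edges (22,1,has); (22,19,has); (22,21,has); (23,3,has); (23,19,has); (23,20,has); (24,4,has); (24,20,has); (24,21,has); (25,19,has); (25,20,has); (25,21,has); result: nodes: 1:pt, 3:pt, 4:pt, 5:pt, 7:pt, 12:pt, 13:pt, 14:pt, 15:F, 16:F, 17:F, 18:F, 19:pt, 20:pt, 21:pt, 22:F, 23:F, 24:F, 25:F edges: (15,3,has); (15,12,has); (15,14,has); (16,4,has); (16,12,has); (16,13,has); (17,7,has); (17,13,has); (17,14,has); (18,12,has); (18,13,has); (18,14,has); (22,1,has); (22,19,has); (22,21,has); (23,3,has); (23,19,has); (23,20,has); (24,4,has); (24,20,has); (24,21,has); (25,19,has); (25,20,has); (25,21,has)
final:
nodes: 1:pt, 3:pt, 4:pt, 5:pt, 7:pt, 12:pt, 13:pt, 14:pt, 15:F, 16:F, 17:F, 18:F, 19:pt, 20:pt, 21:pt, 22:F, 23:F, 24:F, 25:F
edges: (15,3,has); (15,12,has); (15,14,has); (16,4,has); (16,12,has); (16,13,has); (17,7,has); (17,13,has); (17,14,has); (18,12,has); (18,13,has); (18,14,has); (22,1,has); (22,19,has); (22,21,has); (23,3,has); (23,19,has); (23,20,has); (24,4,has); (24,20,has); (24,21,has); (25,19,has); (25,20,has); (25,21,has)


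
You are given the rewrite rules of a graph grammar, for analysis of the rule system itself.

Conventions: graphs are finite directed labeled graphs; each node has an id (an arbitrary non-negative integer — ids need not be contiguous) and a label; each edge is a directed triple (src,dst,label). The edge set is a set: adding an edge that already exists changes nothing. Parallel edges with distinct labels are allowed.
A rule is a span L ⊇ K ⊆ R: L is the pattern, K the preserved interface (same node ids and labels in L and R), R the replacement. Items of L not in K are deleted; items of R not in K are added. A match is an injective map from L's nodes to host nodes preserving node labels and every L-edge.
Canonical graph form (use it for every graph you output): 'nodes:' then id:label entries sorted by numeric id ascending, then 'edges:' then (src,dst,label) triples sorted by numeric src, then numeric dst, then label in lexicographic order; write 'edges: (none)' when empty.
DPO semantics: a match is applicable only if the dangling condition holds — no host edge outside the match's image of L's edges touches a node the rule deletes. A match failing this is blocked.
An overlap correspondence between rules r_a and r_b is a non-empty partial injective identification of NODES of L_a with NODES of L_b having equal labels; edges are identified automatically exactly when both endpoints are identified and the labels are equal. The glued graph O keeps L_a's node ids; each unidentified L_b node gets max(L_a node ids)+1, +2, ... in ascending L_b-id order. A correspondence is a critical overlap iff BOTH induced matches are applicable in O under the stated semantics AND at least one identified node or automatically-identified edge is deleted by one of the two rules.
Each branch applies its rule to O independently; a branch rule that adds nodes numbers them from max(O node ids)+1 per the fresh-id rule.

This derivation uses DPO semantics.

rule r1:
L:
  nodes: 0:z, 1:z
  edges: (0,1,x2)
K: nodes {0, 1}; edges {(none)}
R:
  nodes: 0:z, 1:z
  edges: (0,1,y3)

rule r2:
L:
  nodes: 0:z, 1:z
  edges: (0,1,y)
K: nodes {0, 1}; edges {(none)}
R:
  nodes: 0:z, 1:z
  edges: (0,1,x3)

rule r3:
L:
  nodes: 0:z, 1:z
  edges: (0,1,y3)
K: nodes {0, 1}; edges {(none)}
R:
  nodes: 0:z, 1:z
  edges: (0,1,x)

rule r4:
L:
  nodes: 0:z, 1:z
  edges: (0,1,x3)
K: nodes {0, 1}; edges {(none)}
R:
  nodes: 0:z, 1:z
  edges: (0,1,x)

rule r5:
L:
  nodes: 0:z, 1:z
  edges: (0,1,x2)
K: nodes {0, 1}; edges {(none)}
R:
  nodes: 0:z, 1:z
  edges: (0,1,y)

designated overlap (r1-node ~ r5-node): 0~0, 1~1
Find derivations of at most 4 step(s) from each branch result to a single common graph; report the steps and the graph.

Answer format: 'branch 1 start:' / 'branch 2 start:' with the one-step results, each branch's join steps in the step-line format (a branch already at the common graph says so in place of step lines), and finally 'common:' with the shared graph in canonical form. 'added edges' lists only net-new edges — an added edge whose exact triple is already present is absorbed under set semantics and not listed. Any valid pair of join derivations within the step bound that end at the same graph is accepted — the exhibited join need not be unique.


branch 1 start:
nodes: 0:z, 1:z
edges: (0,1,y3)
branch 2 start:
nodes: 0:z, 1:z
edges: (0,1,y)
branch 1 step 1: rule r3; match: 0->0, 1->1; deleted nodes (none); deleted edges (0,1,y3); added nodes (none); added edges (0,1,x); result: nodes: 0:z, 1:z edges: (0,1,x)
branch 2 step 1: rule r2; match: 0->0, 1->1; deleted nodes (none); deleted edges (0,1,y); added nodes (none); added edges (0,1,x3); result: nodes: 0:z, 1:z edges: (0,1,x3)
branch 2 step 2: rule r4; match: 0->0, 1->1; deleted nodes (none); deleted edges (0,1,x3); added nodes (none); added edges (0,1,x); result: nodes: 0:z, 1:z edges: (0,1,x)
common:
nodes: 0:z, 1:z
edges: (0,1,x)


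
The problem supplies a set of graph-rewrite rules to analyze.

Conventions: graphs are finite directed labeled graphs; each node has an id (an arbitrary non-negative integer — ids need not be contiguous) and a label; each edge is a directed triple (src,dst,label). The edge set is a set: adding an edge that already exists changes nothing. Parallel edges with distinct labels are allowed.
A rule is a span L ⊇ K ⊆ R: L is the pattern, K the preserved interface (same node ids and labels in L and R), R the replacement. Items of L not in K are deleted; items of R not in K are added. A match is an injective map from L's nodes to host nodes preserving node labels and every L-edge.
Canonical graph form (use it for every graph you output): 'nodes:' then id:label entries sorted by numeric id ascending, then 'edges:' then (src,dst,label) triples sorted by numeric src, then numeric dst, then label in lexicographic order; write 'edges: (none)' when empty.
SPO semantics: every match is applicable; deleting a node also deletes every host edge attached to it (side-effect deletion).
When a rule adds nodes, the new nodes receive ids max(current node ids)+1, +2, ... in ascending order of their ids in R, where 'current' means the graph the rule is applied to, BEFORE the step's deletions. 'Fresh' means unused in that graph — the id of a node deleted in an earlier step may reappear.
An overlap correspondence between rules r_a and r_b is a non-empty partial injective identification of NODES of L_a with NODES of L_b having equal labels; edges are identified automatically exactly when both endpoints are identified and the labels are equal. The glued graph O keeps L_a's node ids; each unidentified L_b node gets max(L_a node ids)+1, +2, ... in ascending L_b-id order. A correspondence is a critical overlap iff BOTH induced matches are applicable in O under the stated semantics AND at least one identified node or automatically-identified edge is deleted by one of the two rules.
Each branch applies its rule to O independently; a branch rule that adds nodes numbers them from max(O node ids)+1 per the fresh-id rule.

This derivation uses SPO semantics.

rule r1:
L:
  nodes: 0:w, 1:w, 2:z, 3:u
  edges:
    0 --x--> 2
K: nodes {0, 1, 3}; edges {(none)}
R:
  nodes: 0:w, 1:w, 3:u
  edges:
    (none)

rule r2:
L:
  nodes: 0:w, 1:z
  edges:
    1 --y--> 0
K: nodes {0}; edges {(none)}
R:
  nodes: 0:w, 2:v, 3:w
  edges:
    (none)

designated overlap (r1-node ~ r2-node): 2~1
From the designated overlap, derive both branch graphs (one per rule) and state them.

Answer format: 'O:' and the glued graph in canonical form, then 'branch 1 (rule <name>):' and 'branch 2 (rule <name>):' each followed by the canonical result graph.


O:
nodes: 0:w, 1:w, 2:z, 3:u, 4:w
edges: (0,2,x); (2,4,y)
branch 1 (rule r1):
nodes: 0:w, 1:w, 3:u, 4:w
edges: (none)
branch 2 (rule r2):
nodes: 0:w, 1:w, 3:u, 4:w, 5:v, 6:w
edges: (none)


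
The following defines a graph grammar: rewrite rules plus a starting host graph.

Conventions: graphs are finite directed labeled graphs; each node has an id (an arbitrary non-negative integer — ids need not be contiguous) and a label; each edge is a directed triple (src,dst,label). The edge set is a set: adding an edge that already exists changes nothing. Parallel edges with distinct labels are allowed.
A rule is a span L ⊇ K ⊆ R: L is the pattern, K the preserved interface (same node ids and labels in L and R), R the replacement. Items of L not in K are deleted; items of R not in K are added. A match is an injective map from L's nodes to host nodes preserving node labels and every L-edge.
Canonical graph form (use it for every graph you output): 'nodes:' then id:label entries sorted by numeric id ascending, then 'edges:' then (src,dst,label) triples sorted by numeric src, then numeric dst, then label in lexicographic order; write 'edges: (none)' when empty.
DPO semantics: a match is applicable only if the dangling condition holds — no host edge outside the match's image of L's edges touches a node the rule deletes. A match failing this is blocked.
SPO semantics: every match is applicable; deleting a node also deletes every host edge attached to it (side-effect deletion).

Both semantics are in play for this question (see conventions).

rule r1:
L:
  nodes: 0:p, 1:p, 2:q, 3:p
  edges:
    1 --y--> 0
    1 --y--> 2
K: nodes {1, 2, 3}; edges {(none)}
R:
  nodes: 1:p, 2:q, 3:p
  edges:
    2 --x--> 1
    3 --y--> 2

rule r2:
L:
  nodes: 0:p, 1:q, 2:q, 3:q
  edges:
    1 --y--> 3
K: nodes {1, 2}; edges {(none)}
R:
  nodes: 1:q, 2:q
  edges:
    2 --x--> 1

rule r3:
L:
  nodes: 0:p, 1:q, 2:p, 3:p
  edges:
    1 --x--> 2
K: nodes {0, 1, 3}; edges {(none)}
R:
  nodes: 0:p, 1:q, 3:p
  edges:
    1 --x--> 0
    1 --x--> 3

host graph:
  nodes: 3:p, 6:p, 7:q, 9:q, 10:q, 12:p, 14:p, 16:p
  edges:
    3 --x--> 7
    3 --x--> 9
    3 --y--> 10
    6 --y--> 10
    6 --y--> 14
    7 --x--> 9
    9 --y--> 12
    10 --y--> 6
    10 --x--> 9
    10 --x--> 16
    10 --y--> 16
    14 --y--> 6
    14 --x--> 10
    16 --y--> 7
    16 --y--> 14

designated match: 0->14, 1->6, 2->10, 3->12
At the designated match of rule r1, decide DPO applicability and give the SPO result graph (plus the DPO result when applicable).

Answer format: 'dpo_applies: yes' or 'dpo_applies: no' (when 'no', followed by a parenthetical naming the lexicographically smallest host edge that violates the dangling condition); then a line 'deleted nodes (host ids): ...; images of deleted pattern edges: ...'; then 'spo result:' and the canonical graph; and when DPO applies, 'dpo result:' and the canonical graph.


dpo_applies: no
(the rule deletes node 14, which keeps host edge (14,6,y) outside the match image — the dangling condition fails, DPO blocks; SPO proceeds and side-deletes such edges)
deleted nodes (host ids): 14; images of deleted pattern edges: (6,10,y); (6,14,y)
spo result:
nodes: 3:p, 6:p, 7:q, 9:q, 10:q, 12:p, 16:p
edges: (3,7,x); (3,9,x); (3,10,y); (7,9,x); (9,12,y); (10,6,x); (10,6,y); (10,9,x); (10,16,x); (10,16,y); (12,10,y); (16,7,y)


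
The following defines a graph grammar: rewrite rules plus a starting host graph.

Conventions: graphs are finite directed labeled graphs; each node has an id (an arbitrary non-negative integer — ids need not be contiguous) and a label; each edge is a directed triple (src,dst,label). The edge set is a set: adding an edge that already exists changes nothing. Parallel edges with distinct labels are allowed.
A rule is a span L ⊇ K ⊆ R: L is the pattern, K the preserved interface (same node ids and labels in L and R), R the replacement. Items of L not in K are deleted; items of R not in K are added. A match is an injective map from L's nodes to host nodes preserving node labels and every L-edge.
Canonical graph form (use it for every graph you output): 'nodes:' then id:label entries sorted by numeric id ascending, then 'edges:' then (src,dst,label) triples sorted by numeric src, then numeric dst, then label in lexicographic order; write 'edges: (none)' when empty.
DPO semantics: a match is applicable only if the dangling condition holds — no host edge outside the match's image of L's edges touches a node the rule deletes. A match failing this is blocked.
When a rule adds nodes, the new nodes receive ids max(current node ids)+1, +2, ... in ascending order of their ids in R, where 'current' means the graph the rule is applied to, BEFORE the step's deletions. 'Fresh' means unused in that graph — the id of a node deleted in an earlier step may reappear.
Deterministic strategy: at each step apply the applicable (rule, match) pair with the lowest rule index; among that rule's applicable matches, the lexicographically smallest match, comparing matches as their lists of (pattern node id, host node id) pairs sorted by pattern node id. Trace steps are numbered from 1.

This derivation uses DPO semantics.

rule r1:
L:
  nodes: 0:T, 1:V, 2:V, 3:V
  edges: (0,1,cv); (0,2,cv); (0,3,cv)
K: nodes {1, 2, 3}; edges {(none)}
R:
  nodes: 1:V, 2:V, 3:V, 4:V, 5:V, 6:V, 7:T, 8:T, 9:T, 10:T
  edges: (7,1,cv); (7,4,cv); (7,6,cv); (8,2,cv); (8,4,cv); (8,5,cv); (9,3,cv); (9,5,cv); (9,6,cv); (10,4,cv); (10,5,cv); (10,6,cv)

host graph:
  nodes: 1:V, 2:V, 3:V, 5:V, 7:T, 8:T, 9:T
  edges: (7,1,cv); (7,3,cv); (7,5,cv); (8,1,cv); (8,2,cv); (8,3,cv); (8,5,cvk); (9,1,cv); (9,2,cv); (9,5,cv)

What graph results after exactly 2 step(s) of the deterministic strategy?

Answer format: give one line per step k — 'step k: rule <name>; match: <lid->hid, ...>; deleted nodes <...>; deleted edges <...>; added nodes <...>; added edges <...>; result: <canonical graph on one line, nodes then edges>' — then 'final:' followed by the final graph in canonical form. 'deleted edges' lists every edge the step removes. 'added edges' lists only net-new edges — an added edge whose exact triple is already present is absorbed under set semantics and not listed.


step 1: rule r1; match: 0->7, 1->1, 2->3, 3->5; deleted nodes 7; deleted edges (7,1,cv); (7,3,cv); (7,5,cv); added nodes 10, 11, 12, 13, 14, 15, 16; added edges (13,1,cv); (13,10,cv); (13,12,cv); (14,3,cv); (14,10,cv); (14,11,cv); (15,5,cv); (15,11,cv); (15,12,cv); (16,10,cv); (16,11,cv); (16,12,cv); result: nodes: 1:V, 2:V, 3:V, 5:V, 8:T, 9:T, 10:V, 11:V, 12:V, 13:T, 14:T, 15:T, 16:T edges: (8,1,cv); (8,2,cv); (8,3,cv); (8,5,cvk); (9,1,cv); (9,2,cv); (9,5,cv); (13,1,cv); (13,10,cv); (13,12,cv); (14,3,cv); (14,10,cv); (14,11,cv); (15,5,cv); (15,11,cv); (15,12,cv); (16,10,cv); (16,11,cv); (16,12,cv)
step 2: rule r1; match: 0->9, 1->1, 2->2, 3->5; deleted nodes 9; deleted edges (9,1,cv); (9,2,cv); (9,5,cv); added nodes 17, 18, 19, 20, 21, 22, 23; added edges (20,1,cv); (20,17,cv); (20,19,cv); (21,2,cv); (21,17,cv); (21,18,cv); (22,5,cv); (22,18,cv); (22,19,cv); (23,17,cv); (23,18,cv); (23,19,cv); result: nodes: 1:V, 2:V, 3:V, 5:V, 8:T, 10:V, 11:V, 12:V, 13:T, 14:T, 15:T, 16:T, 17:V, 18:V, 19:V, 20:T, 21:T, 22:T, 23:T edges: (8,1,cv); (8,2,cv); (8,3,cv); (8,5,cvk); (13,1,cv); (13,10,cv); (13,12,cv); (14,3,cv); (14,10,cv); (14,11,cv); (15,5,cv); (15,11,cv); (15,12,cv); (16,10,cv); (16,11,cv); (16,12,cv); (20,1,cv); (20,17,cv); (20,19,cv); (21,2,cv); (21,17,cv); (21,18,cv); (22,5,cv); (22,18,cv); (22,19,cv); (23,17,cv); (23,18,cv); (23,19,cv)
final:
nodes: 1:V, 2:V, 3:V, 5:V, 8:T, 10:V, 11:V, 12:V, 13:T, 14:T, 15:T, 16:T, 17:V, 18:V, 19:V, 20:T, 21:T, 22:T, 23:T
edges: (8,1,cv); (8,2,cv); (8,3,cv); (8,5,cvk); (13,1,cv); (13,10,cv); (13,12,cv); (14,3,cv); (14,10,cv); (14,11,cv); (15,5,cv); (15,11,cv); (15,12,cv); (16,10,cv); (16,11,cv); (16,12,cv); (20,1,cv); (20,17,cv); (20,19,cv); (21,2,cv); (21,17,cv); (21,18,cv); (22,5,cv); (22,18,cv); (22,19,cv); (23,17,cv); (23,18,cv); (23,19,cv)


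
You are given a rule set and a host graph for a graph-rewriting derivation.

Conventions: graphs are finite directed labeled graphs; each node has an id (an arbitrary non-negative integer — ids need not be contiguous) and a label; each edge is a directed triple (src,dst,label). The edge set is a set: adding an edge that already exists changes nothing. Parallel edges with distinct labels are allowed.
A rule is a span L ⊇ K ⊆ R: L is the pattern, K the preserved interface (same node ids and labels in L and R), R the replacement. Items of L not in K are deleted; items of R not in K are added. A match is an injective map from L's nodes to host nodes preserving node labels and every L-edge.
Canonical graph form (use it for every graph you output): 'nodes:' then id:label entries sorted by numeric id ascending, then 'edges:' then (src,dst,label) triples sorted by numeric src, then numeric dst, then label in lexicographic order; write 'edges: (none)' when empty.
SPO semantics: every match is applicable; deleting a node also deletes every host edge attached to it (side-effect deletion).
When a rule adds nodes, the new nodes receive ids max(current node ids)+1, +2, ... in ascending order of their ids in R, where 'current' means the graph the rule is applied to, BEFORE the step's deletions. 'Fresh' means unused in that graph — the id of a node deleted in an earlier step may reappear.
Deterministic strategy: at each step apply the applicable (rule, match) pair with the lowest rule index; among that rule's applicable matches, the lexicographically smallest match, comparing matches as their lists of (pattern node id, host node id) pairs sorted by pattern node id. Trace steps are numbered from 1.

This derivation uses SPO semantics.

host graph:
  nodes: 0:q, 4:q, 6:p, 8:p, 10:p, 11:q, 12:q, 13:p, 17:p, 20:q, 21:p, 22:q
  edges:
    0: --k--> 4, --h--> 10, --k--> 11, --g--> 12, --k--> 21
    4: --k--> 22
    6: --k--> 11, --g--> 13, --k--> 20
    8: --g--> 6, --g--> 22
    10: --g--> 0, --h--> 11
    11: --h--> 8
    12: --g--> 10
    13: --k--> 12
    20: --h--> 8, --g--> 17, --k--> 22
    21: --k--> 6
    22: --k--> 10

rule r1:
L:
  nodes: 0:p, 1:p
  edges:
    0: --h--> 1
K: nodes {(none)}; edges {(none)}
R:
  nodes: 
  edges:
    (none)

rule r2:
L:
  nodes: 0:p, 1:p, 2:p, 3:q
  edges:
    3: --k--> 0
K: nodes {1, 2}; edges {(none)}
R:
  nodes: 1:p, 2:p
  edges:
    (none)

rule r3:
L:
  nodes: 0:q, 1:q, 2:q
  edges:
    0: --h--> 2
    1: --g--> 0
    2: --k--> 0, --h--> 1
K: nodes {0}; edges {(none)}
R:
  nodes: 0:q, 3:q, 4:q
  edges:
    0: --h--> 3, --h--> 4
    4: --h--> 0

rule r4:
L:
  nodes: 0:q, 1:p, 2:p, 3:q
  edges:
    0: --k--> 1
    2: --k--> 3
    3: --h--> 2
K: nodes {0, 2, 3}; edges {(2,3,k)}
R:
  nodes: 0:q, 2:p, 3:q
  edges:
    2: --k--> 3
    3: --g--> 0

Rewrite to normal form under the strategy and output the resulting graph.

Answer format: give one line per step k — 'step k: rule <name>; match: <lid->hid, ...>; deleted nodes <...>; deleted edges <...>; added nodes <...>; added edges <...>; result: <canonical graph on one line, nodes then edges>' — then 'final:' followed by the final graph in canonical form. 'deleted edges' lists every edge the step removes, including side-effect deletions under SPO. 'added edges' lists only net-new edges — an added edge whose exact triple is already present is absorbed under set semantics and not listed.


step 1: rule r2; match: 0->10, 1->6, 2->8, 3->22; deleted nodes 10, 22; deleted edges (0,10,h); (4,22,k); (8,22,g); (10,0,g); (10,11,h); (12,10,g); (20,22,k); (22,10,k); added nodes (none); added edges (none); result: nodes: 0:q, 4:q, 6:p, 8:p, 11:q, 12:q, 13:p, 17:p, 20:q, 21:p edges: (0,4,k); (0,11,k); (0,12,g); (0,21,k); (6,11,k); (6,13,g); (6,20,k); (8,6,g); (11,8,h); (13,12,k); (20,8,h); (20,17,g); (21,6,k)
step 2: rule r2; match: 0->21, 1->6, 2->8, 3->0; deleted nodes 0, 21; deleted edges (0,4,k); (0,11,k); (0,12,g); (0,21,k); (21,6,k); added nodes (none); added edges (none); result: nodes: 4:q, 6:p, 8:p, 11:q, 12:q, 13:p, 17:p, 20:q edges: (6,11,k); (6,13,g); (6,20,k); (8,6,g); (11,8,h); (13,12,k); (20,8,h); (20,17,g)
final:
nodes: 4:q, 6:p, 8:p, 11:q, 12:q, 13:p, 17:p, 20:q
edges: (6,11,k); (6,13,g); (6,20,k); (8,6,g); (11,8,h); (13,12,k); (20,8,h); (20,17,g)


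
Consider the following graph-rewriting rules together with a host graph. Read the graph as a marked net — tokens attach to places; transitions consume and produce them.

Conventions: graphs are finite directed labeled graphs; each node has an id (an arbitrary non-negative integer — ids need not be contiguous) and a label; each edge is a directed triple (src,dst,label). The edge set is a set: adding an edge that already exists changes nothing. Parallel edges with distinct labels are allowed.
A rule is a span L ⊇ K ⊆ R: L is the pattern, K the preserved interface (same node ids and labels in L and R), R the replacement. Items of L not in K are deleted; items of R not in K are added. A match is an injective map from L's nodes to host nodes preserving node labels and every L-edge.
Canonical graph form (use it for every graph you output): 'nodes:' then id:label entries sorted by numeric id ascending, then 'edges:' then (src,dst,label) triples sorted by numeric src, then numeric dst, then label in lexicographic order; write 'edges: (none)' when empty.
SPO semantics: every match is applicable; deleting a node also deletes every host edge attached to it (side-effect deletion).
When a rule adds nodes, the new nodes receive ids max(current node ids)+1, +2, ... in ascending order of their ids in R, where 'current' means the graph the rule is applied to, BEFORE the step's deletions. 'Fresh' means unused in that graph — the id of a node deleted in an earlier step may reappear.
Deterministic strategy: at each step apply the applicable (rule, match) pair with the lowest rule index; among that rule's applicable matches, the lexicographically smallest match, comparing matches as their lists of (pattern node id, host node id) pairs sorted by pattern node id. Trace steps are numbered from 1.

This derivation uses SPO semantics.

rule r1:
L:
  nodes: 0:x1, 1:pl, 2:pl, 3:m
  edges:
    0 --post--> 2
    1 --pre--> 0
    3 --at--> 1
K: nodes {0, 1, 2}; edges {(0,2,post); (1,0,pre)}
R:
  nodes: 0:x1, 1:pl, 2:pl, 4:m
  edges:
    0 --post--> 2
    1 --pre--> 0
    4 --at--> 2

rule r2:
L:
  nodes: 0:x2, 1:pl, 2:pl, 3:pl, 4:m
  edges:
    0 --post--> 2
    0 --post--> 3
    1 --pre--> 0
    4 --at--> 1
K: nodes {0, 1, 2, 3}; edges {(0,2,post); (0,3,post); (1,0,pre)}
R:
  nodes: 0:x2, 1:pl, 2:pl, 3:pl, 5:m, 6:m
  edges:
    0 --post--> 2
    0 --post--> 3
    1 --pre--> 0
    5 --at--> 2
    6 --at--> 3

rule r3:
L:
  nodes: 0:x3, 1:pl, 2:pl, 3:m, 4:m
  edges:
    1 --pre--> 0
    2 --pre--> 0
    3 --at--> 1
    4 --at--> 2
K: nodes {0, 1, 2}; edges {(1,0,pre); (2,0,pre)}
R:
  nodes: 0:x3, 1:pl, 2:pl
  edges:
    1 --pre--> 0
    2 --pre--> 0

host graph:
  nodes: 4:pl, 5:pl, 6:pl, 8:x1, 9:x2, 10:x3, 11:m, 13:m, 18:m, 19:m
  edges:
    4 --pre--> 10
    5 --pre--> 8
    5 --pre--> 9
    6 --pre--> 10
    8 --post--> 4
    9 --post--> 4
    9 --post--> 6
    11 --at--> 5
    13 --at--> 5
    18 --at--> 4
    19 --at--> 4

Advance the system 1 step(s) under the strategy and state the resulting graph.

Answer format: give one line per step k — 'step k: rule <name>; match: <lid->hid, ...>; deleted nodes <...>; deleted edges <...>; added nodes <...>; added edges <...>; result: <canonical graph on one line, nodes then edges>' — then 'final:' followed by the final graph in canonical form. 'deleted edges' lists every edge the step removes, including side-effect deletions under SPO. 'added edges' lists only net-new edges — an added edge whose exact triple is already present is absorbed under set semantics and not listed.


step 1: rule r1; match: 0->8, 1->5, 2->4, 3->11; deleted nodes 11; deleted edges (11,5,at); added nodes 20; added edges (20,4,at); result: nodes: 4:pl, 5:pl, 6:pl, 8:x1, 9:x2, 10:x3, 13:m, 18:m, 19:m, 20:m edges: (4,10,pre); (5,8,pre); (5,9,pre); (6,10,pre); (8,4,post); (9,4,post); (9,6,post); (13,5,at); (18,4,at); (19,4,at); (20,4,at)
final:
nodes: 4:pl, 5:pl, 6:pl, 8:x1, 9:x2, 10:x3, 13:m, 18:m, 19:m, 20:m
edges: (4,10,pre); (5,8,pre); (5,9,pre); (6,10,pre); (8,4,post); (9,4,post); (9,6,post); (13,5,at); (18,4,at); (19,4,at); (20,4,at)
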